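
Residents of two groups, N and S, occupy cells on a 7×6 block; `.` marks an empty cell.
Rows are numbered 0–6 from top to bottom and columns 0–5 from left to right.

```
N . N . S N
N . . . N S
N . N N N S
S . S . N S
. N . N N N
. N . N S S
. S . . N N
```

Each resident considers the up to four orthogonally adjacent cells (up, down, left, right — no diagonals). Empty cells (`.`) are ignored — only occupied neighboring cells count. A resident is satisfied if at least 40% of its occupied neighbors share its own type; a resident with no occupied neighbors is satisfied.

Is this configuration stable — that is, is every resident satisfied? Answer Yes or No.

No

Row 0: (0,0)N 1/1 ok · (0,2)N 0/0 ok · (0,4)S 0/2 unhappy · (0,5)N 0/2 unhappy
Row 1: (1,0)N 2/2 ok · (1,4)N 1/3 unhappy · (1,5)S 1/3 unhappy
Row 2: (2,0)N 1/2 ok · (2,2)N 1/2 ok · (2,3)N 2/2 ok · (2,4)N 3/4 ok · (2,5)S 2/3 ok
Row 3: (3,0)S 0/1 unhappy · (3,2)S 0/1 unhappy · (3,4)N 2/3 ok · (3,5)S 1/3 unhappy
Row 4: (4,1)N 1/1 ok · (4,3)N 2/2 ok · (4,4)N 3/4 ok · (4,5)N 1/3 unhappy
Row 5: (5,1)N 1/2 ok · (5,3)N 1/2 ok · (5,4)S 1/4 unhappy · (5,5)S 1/3 unhappy
Row 6: (6,1)S 0/1 unhappy · (6,4)N 1/2 ok · (6,5)N 1/2 ok
For instance (0,4) has only 0/2 same-type neighbors, below 2/5.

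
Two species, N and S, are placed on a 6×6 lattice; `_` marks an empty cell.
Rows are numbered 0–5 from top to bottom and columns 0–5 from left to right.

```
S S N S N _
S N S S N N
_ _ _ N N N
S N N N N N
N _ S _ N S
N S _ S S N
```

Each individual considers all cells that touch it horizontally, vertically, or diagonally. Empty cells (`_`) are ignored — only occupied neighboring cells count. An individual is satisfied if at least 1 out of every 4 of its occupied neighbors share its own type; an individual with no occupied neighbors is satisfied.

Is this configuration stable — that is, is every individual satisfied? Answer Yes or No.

Row 0: (0,0)S 2/3 ✓ · (0,1)S 3/5 ✓ · (0,2)N 1/5 ✗ · (0,3)S 2/5 ✓ · (0,4)N 2/4 ✓
Row 1: (1,0)S 2/3 ✓ · (1,1)N 1/5 ✗ · (1,2)S 3/6 ✓ · (1,3)S 2/7 ✓ · (1,4)N 5/7 ✓ · (1,5)N 4/4 ✓
Row 2: (2,3)N 5/7 ✓ · (2,4)N 7/8 ✓ · (2,5)N 5/5 ✓
Row 3: (3,0)S 0/2 ✗ · (3,1)N 2/4 ✓ · (3,2)N 3/4 ✓ · (3,3)N 5/6 ✓ · (3,4)N 6/7 ✓ · (3,5)N 4/5 ✓
Row 4: (4,0)N 2/4 ✓ · (4,2)S 2/5 ✓ · (4,4)N 4/7 ✓ · (4,5)S 1/5 ✗
Row 5: (5,0)N 1/2 ✓ · (5,1)S 1/3 ✓ · (5,3)S 2/3 ✓ · (5,4)S 2/4 ✓ · (5,5)N 1/3 ✓
For instance (0,2) has only 1/5 same-type neighbors, below 1/4.

No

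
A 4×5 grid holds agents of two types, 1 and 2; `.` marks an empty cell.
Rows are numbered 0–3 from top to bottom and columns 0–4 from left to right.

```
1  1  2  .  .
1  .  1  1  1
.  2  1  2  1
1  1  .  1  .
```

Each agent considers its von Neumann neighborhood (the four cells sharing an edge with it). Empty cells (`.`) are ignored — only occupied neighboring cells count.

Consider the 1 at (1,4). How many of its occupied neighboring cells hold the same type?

Occupied neighbors of (1,4): (2,4)=1, (1,3)=1.
Same type (1): 2 of 2.

2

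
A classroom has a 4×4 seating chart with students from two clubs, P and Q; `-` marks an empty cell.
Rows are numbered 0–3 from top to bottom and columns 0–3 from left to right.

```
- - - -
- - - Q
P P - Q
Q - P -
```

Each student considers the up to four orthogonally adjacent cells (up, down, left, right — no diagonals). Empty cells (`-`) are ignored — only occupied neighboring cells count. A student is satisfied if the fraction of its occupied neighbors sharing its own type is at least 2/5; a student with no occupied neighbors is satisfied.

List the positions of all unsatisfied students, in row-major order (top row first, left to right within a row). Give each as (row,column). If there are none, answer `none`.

(3,0)

Row 1: (1,3)Q 1/1 satisfied
Row 2: (2,0)P 1/2 satisfied · (2,1)P 1/1 satisfied · (2,3)Q 1/1 satisfied
Row 3: (3,0)Q 0/1 not · (3,2)P 0/0 satisfied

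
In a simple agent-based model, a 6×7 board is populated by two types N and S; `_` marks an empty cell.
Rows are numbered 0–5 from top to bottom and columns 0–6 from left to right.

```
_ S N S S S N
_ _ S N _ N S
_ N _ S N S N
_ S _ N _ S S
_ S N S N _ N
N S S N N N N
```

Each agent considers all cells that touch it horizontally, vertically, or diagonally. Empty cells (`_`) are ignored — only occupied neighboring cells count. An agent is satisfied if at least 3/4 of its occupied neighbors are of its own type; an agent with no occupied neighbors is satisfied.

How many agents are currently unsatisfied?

(0,1)S 1/2 unhappy
(0,2)N 1/4 unhappy
(0,3)S 2/4 unhappy
(0,4)S 2/4 unhappy
(0,5)S 2/4 unhappy
(0,6)N 1/3 unhappy
(1,2)S 3/6 unhappy
(1,3)N 2/6 unhappy
(1,5)N 3/7 unhappy
(1,6)S 2/5 unhappy
(2,1)N 0/2 unhappy
(2,3)S 1/4 unhappy
(2,4)N 3/6 unhappy
(2,5)S 3/6 unhappy
(2,6)N 1/5 unhappy
(3,1)S 1/3 unhappy
(3,3)N 3/5 unhappy
(3,5)S 2/6 unhappy
(3,6)S 2/4 unhappy
(4,1)S 3/5 unhappy
(4,2)N 2/7 unhappy
(4,3)S 1/6 unhappy
(4,4)N 4/6 unhappy
(4,6)N 2/4 unhappy
(5,0)N 0/2 unhappy
(5,1)S 2/4 unhappy
(5,2)S 3/5 unhappy
(5,3)N 3/5 unhappy
(5,4)N 3/4 ok
(5,5)N 4/4 ok
(5,6)N 2/2 ok
Unsatisfied: (0,1), (0,2), (0,3), (0,4), (0,5), (0,6), (1,2), (1,3), (1,5), (1,6), (2,1), (2,3), (2,4), (2,5), (2,6), (3,1), (3,3), (3,5), (3,6), (4,1), (4,2), (4,3), (4,4), (4,6), (5,0), (5,1), (5,2), (5,3) — 28 in total.

28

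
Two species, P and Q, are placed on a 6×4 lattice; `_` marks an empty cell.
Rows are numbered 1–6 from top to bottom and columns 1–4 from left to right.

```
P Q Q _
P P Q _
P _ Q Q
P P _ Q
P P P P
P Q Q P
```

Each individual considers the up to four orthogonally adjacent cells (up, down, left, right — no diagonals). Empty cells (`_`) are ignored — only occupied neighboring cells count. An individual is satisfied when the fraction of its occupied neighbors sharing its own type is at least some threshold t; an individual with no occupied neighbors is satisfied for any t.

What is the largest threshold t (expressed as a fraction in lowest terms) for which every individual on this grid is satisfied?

(1,1)P 1/2
(1,2)Q 1/3
(1,3)Q 2/2
(2,1)P 3/3
(2,2)P 1/3
(2,3)Q 2/3
(3,1)P 2/2
(3,3)Q 2/2
(3,4)Q 2/2
(4,1)P 3/3
(4,2)P 2/2
(4,4)Q 1/2
(5,1)P 3/3
(5,2)P 3/4
(5,3)P 2/3
(5,4)P 2/3
(6,1)P 1/2
(6,2)Q 1/3
(6,3)Q 1/3
(6,4)P 1/2
The smallest same-type fraction is 1/3 at (1,2), which reduces to 1/3. Any threshold above that leaves this individual unsatisfied.

1/3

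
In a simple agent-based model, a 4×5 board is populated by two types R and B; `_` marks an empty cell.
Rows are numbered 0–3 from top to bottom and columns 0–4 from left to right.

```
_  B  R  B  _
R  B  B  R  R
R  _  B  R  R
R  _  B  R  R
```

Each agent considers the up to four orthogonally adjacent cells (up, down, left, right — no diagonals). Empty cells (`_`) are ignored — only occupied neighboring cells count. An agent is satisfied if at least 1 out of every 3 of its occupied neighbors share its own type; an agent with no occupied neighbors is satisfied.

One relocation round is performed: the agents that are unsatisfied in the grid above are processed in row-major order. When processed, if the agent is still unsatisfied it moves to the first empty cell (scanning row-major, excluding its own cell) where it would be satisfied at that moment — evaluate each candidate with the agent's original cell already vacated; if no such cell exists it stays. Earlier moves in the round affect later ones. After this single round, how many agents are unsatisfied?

Initially unsatisfied (in order): (0,2), (0,3).
  (0,2) → (0,0).
  (0,3) → (0,2).
Resulting grid:
R B B _ _
R B B R R
R _ B R R
R _ B R R
All satisfied now.

0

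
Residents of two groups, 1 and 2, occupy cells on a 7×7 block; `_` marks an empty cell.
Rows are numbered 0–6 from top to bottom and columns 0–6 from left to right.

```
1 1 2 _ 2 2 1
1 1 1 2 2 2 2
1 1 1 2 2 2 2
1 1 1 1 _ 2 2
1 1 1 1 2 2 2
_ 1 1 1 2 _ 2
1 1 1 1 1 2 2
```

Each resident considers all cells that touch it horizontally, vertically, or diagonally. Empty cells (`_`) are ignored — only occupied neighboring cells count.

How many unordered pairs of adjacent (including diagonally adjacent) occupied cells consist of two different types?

21

Scan each occupied cell's neighbors to the right and below (and the two forward diagonals) so each pair is counted once.
Row 0: 1(0,0)–1(0,1)= 1(0,0)–1(1,0)= 1(0,0)–1(1,1)= 1(0,1)–2(0,2)≠ 1(0,1)–1(1,1)= 1(0,1)–1(1,2)= 1(0,1)–1(1,0)= 2(0,2)–1(1,2)≠ 2(0,2)–2(1,3)= 2(0,2)–1(1,1)≠ 2(0,4)–2(0,5)= 2(0,4)–2(1,4)= 2(0,4)–2(1,5)= 2(0,4)–2(1,3)= 2(0,5)–1(0,6)≠ 2(0,5)–2(1,5)= 2(0,5)–2(1,6)= 2(0,5)–2(1,4)= 1(0,6)–2(1,6)≠ 1(0,6)–2(1,5)≠  → 6/20 unlike.
Row 1: 1(1,0)–1(1,1)= 1(1,0)–1(2,0)= 1(1,0)–1(2,1)= 1(1,1)–1(1,2)= 1(1,1)–1(2,1)= 1(1,1)–1(2,2)= 1(1,1)–1(2,0)= 1(1,2)–2(1,3)≠ 1(1,2)–1(2,2)= 1(1,2)–2(2,3)≠ 1(1,2)–1(2,1)= 2(1,3)–2(1,4)= 2(1,3)–2(2,3)= 2(1,3)–2(2,4)= 2(1,3)–1(2,2)≠ 2(1,4)–2(1,5)= 2(1,4)–2(2,4)= 2(1,4)–2(2,5)= 2(1,4)–2(2,3)= 2(1,5)–2(1,6)= 2(1,5)–2(2,5)= 2(1,5)–2(2,6)= 2(1,5)–2(2,4)= 2(1,6)–2(2,6)= 2(1,6)–2(2,5)=  → 3/25 unlike.
Row 2: 1(2,0)–1(2,1)= 1(2,0)–1(3,0)= 1(2,0)–1(3,1)= 1(2,1)–1(2,2)= 1(2,1)–1(3,1)= 1(2,1)–1(3,2)= 1(2,1)–1(3,0)= 1(2,2)–2(2,3)≠ 1(2,2)–1(3,2)= 1(2,2)–1(3,3)= 1(2,2)–1(3,1)= 2(2,3)–2(2,4)= 2(2,3)–1(3,3)≠ 2(2,3)–1(3,2)≠ 2(2,4)–2(2,5)= 2(2,4)–2(3,5)= 2(2,4)–1(3,3)≠ 2(2,5)–2(2,6)= 2(2,5)–2(3,5)= 2(2,5)–2(3,6)= 2(2,6)–2(3,6)= 2(2,6)–2(3,5)=  → 4/22 unlike.
Row 3: 1(3,0)–1(3,1)= 1(3,0)–1(4,0)= 1(3,0)–1(4,1)= 1(3,1)–1(3,2)= 1(3,1)–1(4,1)= 1(3,1)–1(4,2)= 1(3,1)–1(4,0)= 1(3,2)–1(3,3)= 1(3,2)–1(4,2)= 1(3,2)–1(4,3)= 1(3,2)–1(4,1)= 1(3,3)–1(4,3)= 1(3,3)–2(4,4)≠ 1(3,3)–1(4,2)= 2(3,5)–2(3,6)= 2(3,5)–2(4,5)= 2(3,5)–2(4,6)= 2(3,5)–2(4,4)= 2(3,6)–2(4,6)= 2(3,6)–2(4,5)=  → 1/20 unlike.
Row 4: 1(4,0)–1(4,1)= 1(4,0)–1(5,1)= 1(4,1)–1(4,2)= 1(4,1)–1(5,1)= 1(4,1)–1(5,2)= 1(4,2)–1(4,3)= 1(4,2)–1(5,2)= 1(4,2)–1(5,3)= 1(4,2)–1(5,1)= 1(4,3)–2(4,4)≠ 1(4,3)–1(5,3)= 1(4,3)–2(5,4)≠ 1(4,3)–1(5,2)= 2(4,4)–2(4,5)= 2(4,4)–2(5,4)= 2(4,4)–1(5,3)≠ 2(4,5)–2(4,6)= 2(4,5)–2(5,6)= 2(4,5)–2(5,4)= 2(4,6)–2(5,6)=  → 3/20 unlike.
Row 5: 1(5,1)–1(5,2)= 1(5,1)–1(6,1)= 1(5,1)–1(6,2)= 1(5,1)–1(6,0)= 1(5,2)–1(5,3)= 1(5,2)–1(6,2)= 1(5,2)–1(6,3)= 1(5,2)–1(6,1)= 1(5,3)–2(5,4)≠ 1(5,3)–1(6,3)= 1(5,3)–1(6,4)= 1(5,3)–1(6,2)= 2(5,4)–1(6,4)≠ 2(5,4)–2(6,5)= 2(5,4)–1(6,3)≠ 2(5,6)–2(6,6)= 2(5,6)–2(6,5)=  → 3/17 unlike.
Row 6: 1(6,0)–1(6,1)= 1(6,1)–1(6,2)= 1(6,2)–1(6,3)= 1(6,3)–1(6,4)= 1(6,4)–2(6,5)≠ 2(6,5)–2(6,6)=  → 1/6 unlike.
Total adjacent occupied pairs: 130; unlike-type pairs: 21.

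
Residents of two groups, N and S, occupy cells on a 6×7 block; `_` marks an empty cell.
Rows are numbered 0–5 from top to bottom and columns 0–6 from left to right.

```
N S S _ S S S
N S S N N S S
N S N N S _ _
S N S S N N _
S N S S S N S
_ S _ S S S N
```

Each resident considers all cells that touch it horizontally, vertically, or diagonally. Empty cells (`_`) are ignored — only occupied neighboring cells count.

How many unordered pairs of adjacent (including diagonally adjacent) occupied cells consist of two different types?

48

Scan each occupied cell's neighbors to the right and below (and the two forward diagonals) so each pair is counted once.
Row 0: N(0,0)–S(0,1)≠ N(0,0)–N(1,0)= N(0,0)–S(1,1)≠ S(0,1)–S(0,2)= S(0,1)–S(1,1)= S(0,1)–S(1,2)= S(0,1)–N(1,0)≠ S(0,2)–S(1,2)= S(0,2)–N(1,3)≠ S(0,2)–S(1,1)= S(0,4)–S(0,5)= S(0,4)–N(1,4)≠ S(0,4)–S(1,5)= S(0,4)–N(1,3)≠ S(0,5)–S(0,6)= S(0,5)–S(1,5)= S(0,5)–S(1,6)= S(0,5)–N(1,4)≠ S(0,6)–S(1,6)= S(0,6)–S(1,5)=  → 7/20 unlike.
Row 1: N(1,0)–S(1,1)≠ N(1,0)–N(2,0)= N(1,0)–S(2,1)≠ S(1,1)–S(1,2)= S(1,1)–S(2,1)= S(1,1)–N(2,2)≠ S(1,1)–N(2,0)≠ S(1,2)–N(1,3)≠ S(1,2)–N(2,2)≠ S(1,2)–N(2,3)≠ S(1,2)–S(2,1)= N(1,3)–N(1,4)= N(1,3)–N(2,3)= N(1,3)–S(2,4)≠ N(1,3)–N(2,2)= N(1,4)–S(1,5)≠ N(1,4)–S(2,4)≠ N(1,4)–N(2,3)= S(1,5)–S(1,6)= S(1,5)–S(2,4)=  → 10/20 unlike.
Row 2: N(2,0)–S(2,1)≠ N(2,0)–S(3,0)≠ N(2,0)–N(3,1)= S(2,1)–N(2,2)≠ S(2,1)–N(3,1)≠ S(2,1)–S(3,2)= S(2,1)–S(3,0)= N(2,2)–N(2,3)= N(2,2)–S(3,2)≠ N(2,2)–S(3,3)≠ N(2,2)–N(3,1)= N(2,3)–S(2,4)≠ N(2,3)–S(3,3)≠ N(2,3)–N(3,4)= N(2,3)–S(3,2)≠ S(2,4)–N(3,4)≠ S(2,4)–N(3,5)≠ S(2,4)–S(3,3)=  → 11/18 unlike.
Row 3: S(3,0)–N(3,1)≠ S(3,0)–S(4,0)= S(3,0)–N(4,1)≠ N(3,1)–S(3,2)≠ N(3,1)–N(4,1)= N(3,1)–S(4,2)≠ N(3,1)–S(4,0)≠ S(3,2)–S(3,3)= S(3,2)–S(4,2)= S(3,2)–S(4,3)= S(3,2)–N(4,1)≠ S(3,3)–N(3,4)≠ S(3,3)–S(4,3)= S(3,3)–S(4,4)= S(3,3)–S(4,2)= N(3,4)–N(3,5)= N(3,4)–S(4,4)≠ N(3,4)–N(4,5)= N(3,4)–S(4,3)≠ N(3,5)–N(4,5)= N(3,5)–S(4,6)≠ N(3,5)–S(4,4)≠  → 11/22 unlike.
Row 4: S(4,0)–N(4,1)≠ S(4,0)–S(5,1)= N(4,1)–S(4,2)≠ N(4,1)–S(5,1)≠ S(4,2)–S(4,3)= S(4,2)–S(5,3)= S(4,2)–S(5,1)= S(4,3)–S(4,4)= S(4,3)–S(5,3)= S(4,3)–S(5,4)= S(4,4)–N(4,5)≠ S(4,4)–S(5,4)= S(4,4)–S(5,5)= S(4,4)–S(5,3)= N(4,5)–S(4,6)≠ N(4,5)–S(5,5)≠ N(4,5)–N(5,6)= N(4,5)–S(5,4)≠ S(4,6)–N(5,6)≠ S(4,6)–S(5,5)=  → 8/20 unlike.
Row 5: S(5,3)–S(5,4)= S(5,4)–S(5,5)= S(5,5)–N(5,6)≠  → 1/3 unlike.
Total adjacent occupied pairs: 103; unlike-type pairs: 48.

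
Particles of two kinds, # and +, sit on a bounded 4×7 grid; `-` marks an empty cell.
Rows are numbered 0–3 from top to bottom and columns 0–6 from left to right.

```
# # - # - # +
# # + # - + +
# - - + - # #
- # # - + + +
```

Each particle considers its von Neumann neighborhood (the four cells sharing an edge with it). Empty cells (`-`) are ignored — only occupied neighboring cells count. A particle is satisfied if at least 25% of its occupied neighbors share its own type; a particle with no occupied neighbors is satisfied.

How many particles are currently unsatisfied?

3

(0,0)# 2/2 ✓
(0,1)# 2/2 ✓
(0,3)# 1/1 ✓
(0,5)# 0/2 ✗
(0,6)+ 1/2 ✓
(1,0)# 3/3 ✓
(1,1)# 2/3 ✓
(1,2)+ 0/2 ✗
(1,3)# 1/3 ✓
(1,5)+ 1/3 ✓
(1,6)+ 2/3 ✓
(2,0)# 1/1 ✓
(2,3)+ 0/1 ✗
(2,5)# 1/3 ✓
(2,6)# 1/3 ✓
(3,1)# 1/1 ✓
(3,2)# 1/1 ✓
(3,4)+ 1/1 ✓
(3,5)+ 2/3 ✓
(3,6)+ 1/2 ✓
Unsatisfied: (0,5), (1,2), (2,3) — 3 in total.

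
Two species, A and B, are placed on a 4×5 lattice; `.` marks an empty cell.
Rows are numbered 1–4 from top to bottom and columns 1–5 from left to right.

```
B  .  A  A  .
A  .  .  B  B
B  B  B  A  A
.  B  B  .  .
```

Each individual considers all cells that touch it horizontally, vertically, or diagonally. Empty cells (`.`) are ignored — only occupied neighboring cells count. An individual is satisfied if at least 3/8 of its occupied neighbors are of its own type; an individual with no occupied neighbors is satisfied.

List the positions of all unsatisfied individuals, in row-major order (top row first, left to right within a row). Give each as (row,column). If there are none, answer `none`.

(1,1), (1,4), (2,1), (2,4), (2,5), (3,4), (3,5)

Row 1: (1,1)B 0/1 unhappy · (1,3)A 1/2 ok · (1,4)A 1/3 unhappy
Row 2: (2,1)A 0/3 unhappy · (2,4)B 2/6 unhappy · (2,5)B 1/4 unhappy
Row 3: (3,1)B 2/3 ok · (3,2)B 4/5 ok · (3,3)B 4/5 ok · (3,4)A 1/5 unhappy · (3,5)A 1/3 unhappy
Row 4: (4,2)B 4/4 ok · (4,3)B 3/4 ok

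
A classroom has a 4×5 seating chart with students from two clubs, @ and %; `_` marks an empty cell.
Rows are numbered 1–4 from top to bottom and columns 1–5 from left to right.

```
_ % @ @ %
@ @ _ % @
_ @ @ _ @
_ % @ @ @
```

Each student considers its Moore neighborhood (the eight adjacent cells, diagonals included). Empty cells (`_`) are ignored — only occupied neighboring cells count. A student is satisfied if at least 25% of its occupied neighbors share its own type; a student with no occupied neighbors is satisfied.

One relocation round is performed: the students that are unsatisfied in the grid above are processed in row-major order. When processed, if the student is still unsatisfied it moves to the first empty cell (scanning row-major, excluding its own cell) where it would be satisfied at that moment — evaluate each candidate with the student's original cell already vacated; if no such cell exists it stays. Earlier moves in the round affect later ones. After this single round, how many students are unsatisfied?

Initially unsatisfied (in order): (1,2), (2,4), (4,2).
  (1,2) → (3,1).
  (2,4) → (4,1).
  (4,2): now satisfied by earlier moves; stays.
Resulting grid:
_ _ @ @ %
@ @ _ _ @
% @ @ _ @
% % @ @ @
Unsatisfied now: (1,5).

1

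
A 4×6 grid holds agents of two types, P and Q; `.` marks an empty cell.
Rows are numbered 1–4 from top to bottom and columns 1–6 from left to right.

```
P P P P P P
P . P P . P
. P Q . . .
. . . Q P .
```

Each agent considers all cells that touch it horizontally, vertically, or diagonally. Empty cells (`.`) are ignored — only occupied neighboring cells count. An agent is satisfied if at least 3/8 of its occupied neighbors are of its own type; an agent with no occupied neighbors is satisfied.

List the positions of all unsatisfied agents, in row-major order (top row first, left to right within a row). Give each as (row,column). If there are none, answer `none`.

(1,1)P 2/2 ✓
(1,2)P 4/4 ✓
(1,3)P 4/4 ✓
(1,4)P 4/4 ✓
(1,5)P 4/4 ✓
(1,6)P 2/2 ✓
(2,1)P 3/3 ✓
(2,3)P 5/6 ✓
(2,4)P 4/5 ✓
(2,6)P 2/2 ✓
(3,2)P 2/3 ✓
(3,3)Q 1/4 ✗
(4,4)Q 1/2 ✓
(4,5)P 0/1 ✗

(3,3), (4,5)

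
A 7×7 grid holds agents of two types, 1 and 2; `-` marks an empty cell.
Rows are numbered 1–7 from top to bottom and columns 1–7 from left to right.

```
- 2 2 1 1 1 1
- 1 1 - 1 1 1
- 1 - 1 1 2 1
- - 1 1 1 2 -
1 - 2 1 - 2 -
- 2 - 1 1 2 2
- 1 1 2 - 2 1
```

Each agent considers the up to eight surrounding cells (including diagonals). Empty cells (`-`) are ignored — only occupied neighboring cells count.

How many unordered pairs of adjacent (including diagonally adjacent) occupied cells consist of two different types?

Scan each occupied cell's neighbors to the right and below (and the two forward diagonals) so each pair is counted once.
Row 1: 2(1,2)–2(1,3)= 2(1,2)–1(2,2)≠ 2(1,2)–1(2,3)≠ 2(1,3)–1(1,4)≠ 2(1,3)–1(2,3)≠ 2(1,3)–1(2,2)≠ 1(1,4)–1(1,5)= 1(1,4)–1(2,5)= 1(1,4)–1(2,3)= 1(1,5)–1(1,6)= 1(1,5)–1(2,5)= 1(1,5)–1(2,6)= 1(1,6)–1(1,7)= 1(1,6)–1(2,6)= 1(1,6)–1(2,7)= 1(1,6)–1(2,5)= 1(1,7)–1(2,7)= 1(1,7)–1(2,6)=  → 5/18 unlike.
Row 2: 1(2,2)–1(2,3)= 1(2,2)–1(3,2)= 1(2,3)–1(3,4)= 1(2,3)–1(3,2)= 1(2,5)–1(2,6)= 1(2,5)–1(3,5)= 1(2,5)–2(3,6)≠ 1(2,5)–1(3,4)= 1(2,6)–1(2,7)= 1(2,6)–2(3,6)≠ 1(2,6)–1(3,7)= 1(2,6)–1(3,5)= 1(2,7)–1(3,7)= 1(2,7)–2(3,6)≠  → 3/14 unlike.
Row 3: 1(3,2)–1(4,3)= 1(3,4)–1(3,5)= 1(3,4)–1(4,4)= 1(3,4)–1(4,5)= 1(3,4)–1(4,3)= 1(3,5)–2(3,6)≠ 1(3,5)–1(4,5)= 1(3,5)–2(4,6)≠ 1(3,5)–1(4,4)= 2(3,6)–1(3,7)≠ 2(3,6)–2(4,6)= 2(3,6)–1(4,5)≠ 1(3,7)–2(4,6)≠  → 5/13 unlike.
Row 4: 1(4,3)–1(4,4)= 1(4,3)–2(5,3)≠ 1(4,3)–1(5,4)= 1(4,4)–1(4,5)= 1(4,4)–1(5,4)= 1(4,4)–2(5,3)≠ 1(4,5)–2(4,6)≠ 1(4,5)–2(5,6)≠ 1(4,5)–1(5,4)= 2(4,6)–2(5,6)=  → 4/10 unlike.
Row 5: 1(5,1)–2(6,2)≠ 2(5,3)–1(5,4)≠ 2(5,3)–1(6,4)≠ 2(5,3)–2(6,2)= 1(5,4)–1(6,4)= 1(5,4)–1(6,5)= 2(5,6)–2(6,6)= 2(5,6)–2(6,7)= 2(5,6)–1(6,5)≠  → 4/9 unlike.
Row 6: 2(6,2)–1(7,2)≠ 2(6,2)–1(7,3)≠ 1(6,4)–1(6,5)= 1(6,4)–2(7,4)≠ 1(6,4)–1(7,3)= 1(6,5)–2(6,6)≠ 1(6,5)–2(7,6)≠ 1(6,5)–2(7,4)≠ 2(6,6)–2(6,7)= 2(6,6)–2(7,6)= 2(6,6)–1(7,7)≠ 2(6,7)–1(7,7)≠ 2(6,7)–2(7,6)=  → 8/13 unlike.
Row 7: 1(7,2)–1(7,3)= 1(7,3)–2(7,4)≠ 2(7,6)–1(7,7)≠  → 2/3 unlike.
Total adjacent occupied pairs: 80; unlike-type pairs: 31.

31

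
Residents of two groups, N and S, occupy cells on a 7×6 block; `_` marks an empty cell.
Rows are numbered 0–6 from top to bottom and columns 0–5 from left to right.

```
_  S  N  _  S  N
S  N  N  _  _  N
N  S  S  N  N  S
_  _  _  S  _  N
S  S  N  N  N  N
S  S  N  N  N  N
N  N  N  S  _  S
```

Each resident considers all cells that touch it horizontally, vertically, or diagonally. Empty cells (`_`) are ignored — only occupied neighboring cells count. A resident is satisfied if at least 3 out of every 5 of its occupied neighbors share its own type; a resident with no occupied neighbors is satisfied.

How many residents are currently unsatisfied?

Row 0: (0,1)S 1/4 ✗ · (0,2)N 2/3 ✓ · (0,4)S 0/2 ✗ · (0,5)N 1/2 ✗
Row 1: (1,0)S 2/4 ✗ · (1,1)N 3/7 ✗ · (1,2)N 3/6 ✗ · (1,5)N 2/4 ✗
Row 2: (2,0)N 1/3 ✗ · (2,1)S 2/5 ✗ · (2,2)S 2/5 ✗ · (2,3)N 2/4 ✗ · (2,4)N 3/5 ✓ · (2,5)S 0/3 ✗
Row 3: (3,3)S 1/6 ✗ · (3,5)N 3/4 ✓
Row 4: (4,0)S 3/3 ✓ · (4,1)S 3/5 ✓ · (4,2)N 3/6 ✗ · (4,3)N 5/6 ✓ · (4,4)N 6/7 ✓ · (4,5)N 4/4 ✓
Row 5: (5,0)S 3/5 ✓ · (5,1)S 3/8 ✗ · (5,2)N 5/8 ✓ · (5,3)N 6/7 ✓ · (5,4)N 5/7 ✓ · (5,5)N 3/4 ✓
Row 6: (6,0)N 1/3 ✗ · (6,1)N 3/5 ✓ · (6,2)N 3/5 ✓ · (6,3)S 0/4 ✗ · (6,5)S 0/2 ✗
Unsatisfied: (0,1), (0,4), (0,5), (1,0), (1,1), (1,2), (1,5), (2,0), (2,1), (2,2), (2,3), (2,5), (3,3), (4,2), (5,1), (6,0), (6,3), (6,5) — 18 in total.

18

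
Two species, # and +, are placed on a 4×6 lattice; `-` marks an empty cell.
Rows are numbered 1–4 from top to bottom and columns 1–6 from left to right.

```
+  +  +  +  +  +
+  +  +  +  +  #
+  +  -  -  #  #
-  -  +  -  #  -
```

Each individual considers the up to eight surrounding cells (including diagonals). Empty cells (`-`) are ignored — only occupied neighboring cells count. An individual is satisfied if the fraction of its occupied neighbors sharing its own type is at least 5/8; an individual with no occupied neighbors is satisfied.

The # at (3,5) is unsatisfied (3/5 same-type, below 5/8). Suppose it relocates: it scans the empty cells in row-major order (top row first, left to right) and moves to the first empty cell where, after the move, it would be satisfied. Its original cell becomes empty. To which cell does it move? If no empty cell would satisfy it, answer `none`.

(4,6)

Vacating (3,5). Empty cells in order:
  (3,3): 0/5 same-type → still unsatisfied.
  (3,4): 1/5 same-type → still unsatisfied.
  (4,1): 0/2 same-type → still unsatisfied.
  (4,2): 0/3 same-type → still unsatisfied.
  (4,4): 1/2 same-type → still unsatisfied.
  (4,6): 2/2 same-type → satisfied — stop here.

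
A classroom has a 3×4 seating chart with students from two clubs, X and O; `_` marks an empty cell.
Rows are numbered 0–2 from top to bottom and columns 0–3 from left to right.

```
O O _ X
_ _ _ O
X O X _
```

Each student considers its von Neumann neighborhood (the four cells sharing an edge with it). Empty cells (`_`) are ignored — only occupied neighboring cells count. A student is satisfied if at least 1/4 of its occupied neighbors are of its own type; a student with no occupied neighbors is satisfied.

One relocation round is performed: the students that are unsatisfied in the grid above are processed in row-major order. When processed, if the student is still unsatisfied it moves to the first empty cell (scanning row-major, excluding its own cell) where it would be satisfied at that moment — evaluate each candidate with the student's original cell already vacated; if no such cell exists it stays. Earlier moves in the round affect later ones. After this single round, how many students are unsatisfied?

Initially unsatisfied (in order): (0,3), (1,3), (2,0), (2,1), (2,2).
  (0,3) → (1,0).
  (1,3): now satisfied by earlier moves; stays.
  (2,0): now satisfied by earlier moves; stays.
  (2,1) → (0,2).
  (2,2): now satisfied by earlier moves; stays.
Resulting grid:
O O O _
X _ _ O
X _ X _
All satisfied now.

0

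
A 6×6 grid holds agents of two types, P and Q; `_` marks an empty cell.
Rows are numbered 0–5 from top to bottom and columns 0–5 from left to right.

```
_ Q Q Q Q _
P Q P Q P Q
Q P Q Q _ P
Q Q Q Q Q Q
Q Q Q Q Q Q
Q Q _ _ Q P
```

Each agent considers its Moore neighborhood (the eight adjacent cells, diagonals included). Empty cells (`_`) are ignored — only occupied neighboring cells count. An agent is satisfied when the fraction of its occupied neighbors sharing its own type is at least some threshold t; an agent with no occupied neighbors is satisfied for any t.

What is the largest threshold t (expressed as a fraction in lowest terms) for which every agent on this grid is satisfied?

Row 0: (0,1)Q 2/4 · (0,2)Q 4/5 · (0,3)Q 3/5 · (0,4)Q 3/4
Row 1: (1,0)P 1/4 · (1,1)Q 4/7 · (1,2)P 1/8 · (1,3)Q 5/7 · (1,4)P 1/6 · (1,5)Q 1/3
Row 2: (2,0)Q 3/5 · (2,1)P 2/8 · (2,2)Q 6/8 · (2,3)Q 5/7 · (2,5)P 1/4
Row 3: (3,0)Q 4/5 · (3,1)Q 7/8 · (3,2)Q 7/8 · (3,3)Q 7/7 · (3,4)Q 6/7 · (3,5)Q 3/4
Row 4: (4,0)Q 5/5 · (4,1)Q 7/7 · (4,2)Q 6/6 · (4,3)Q 6/6 · (4,4)Q 6/7 · (4,5)Q 4/5
Row 5: (5,0)Q 3/3 · (5,1)Q 4/4 · (5,4)Q 3/4 · (5,5)P 0/3
The smallest same-type fraction is 0/3 at (5,5), which reduces to 0/1. Any threshold above that leaves this agent unsatisfied.

0/1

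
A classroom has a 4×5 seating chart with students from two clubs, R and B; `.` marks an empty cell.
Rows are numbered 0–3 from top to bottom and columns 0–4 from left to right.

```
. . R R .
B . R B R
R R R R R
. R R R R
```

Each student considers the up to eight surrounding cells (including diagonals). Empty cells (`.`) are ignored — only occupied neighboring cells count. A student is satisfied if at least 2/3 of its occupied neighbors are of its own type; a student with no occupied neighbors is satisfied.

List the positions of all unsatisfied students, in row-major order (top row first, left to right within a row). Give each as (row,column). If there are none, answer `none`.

(1,0), (1,3)

Row 0: (0,2)R 2/3 satisfied · (0,3)R 3/4 satisfied
Row 1: (1,0)B 0/2 not · (1,2)R 5/6 satisfied · (1,3)B 0/7 not · (1,4)R 3/4 satisfied
Row 2: (2,0)R 2/3 satisfied · (2,1)R 5/6 satisfied · (2,2)R 6/7 satisfied · (2,3)R 7/8 satisfied · (2,4)R 4/5 satisfied
Row 3: (3,1)R 4/4 satisfied · (3,2)R 5/5 satisfied · (3,3)R 5/5 satisfied · (3,4)R 3/3 satisfied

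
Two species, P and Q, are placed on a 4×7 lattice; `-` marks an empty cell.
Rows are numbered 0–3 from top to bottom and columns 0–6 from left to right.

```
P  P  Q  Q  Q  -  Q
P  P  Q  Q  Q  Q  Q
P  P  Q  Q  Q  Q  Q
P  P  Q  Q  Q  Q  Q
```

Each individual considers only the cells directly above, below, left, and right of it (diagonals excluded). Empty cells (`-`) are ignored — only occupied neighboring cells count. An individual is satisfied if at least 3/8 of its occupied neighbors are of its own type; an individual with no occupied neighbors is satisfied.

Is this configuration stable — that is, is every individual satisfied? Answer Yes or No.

(0,0)P 2/2 satisfied
(0,1)P 2/3 satisfied
(0,2)Q 2/3 satisfied
(0,3)Q 3/3 satisfied
(0,4)Q 2/2 satisfied
(0,6)Q 1/1 satisfied
(1,0)P 3/3 satisfied
(1,1)P 3/4 satisfied
(1,2)Q 3/4 satisfied
(1,3)Q 4/4 satisfied
(1,4)Q 4/4 satisfied
(1,5)Q 3/3 satisfied
(1,6)Q 3/3 satisfied
(2,0)P 3/3 satisfied
(2,1)P 3/4 satisfied
(2,2)Q 3/4 satisfied
(2,3)Q 4/4 satisfied
(2,4)Q 4/4 satisfied
(2,5)Q 4/4 satisfied
(2,6)Q 3/3 satisfied
(3,0)P 2/2 satisfied
(3,1)P 2/3 satisfied
(3,2)Q 2/3 satisfied
(3,3)Q 3/3 satisfied
(3,4)Q 3/3 satisfied
(3,5)Q 3/3 satisfied
(3,6)Q 2/2 satisfied
All meet the threshold, so the configuration is stable.

Yes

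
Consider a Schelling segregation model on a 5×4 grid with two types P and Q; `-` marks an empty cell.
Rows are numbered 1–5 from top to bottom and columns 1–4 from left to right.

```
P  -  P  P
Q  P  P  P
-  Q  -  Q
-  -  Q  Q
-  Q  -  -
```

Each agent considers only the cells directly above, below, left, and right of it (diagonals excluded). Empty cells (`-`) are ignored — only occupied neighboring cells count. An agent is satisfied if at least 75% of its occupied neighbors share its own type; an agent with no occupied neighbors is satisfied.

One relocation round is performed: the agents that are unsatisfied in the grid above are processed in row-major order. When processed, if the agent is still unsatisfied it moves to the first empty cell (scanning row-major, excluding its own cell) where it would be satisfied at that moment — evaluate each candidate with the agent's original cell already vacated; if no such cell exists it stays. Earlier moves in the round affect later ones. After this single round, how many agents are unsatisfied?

0

Initially unsatisfied (in order): (1,1), (2,1), (2,2), (2,4), (3,2), (3,4).
  (1,1) → (1,2).
  (2,1) → (3,1).
  (2,2) → (1,1).
  (2,4): no empty cell satisfies it; stays.
  (3,2): now satisfied by earlier moves; stays.
  (3,4) → (4,1).
Resulting grid:
P P P P
- - P P
Q Q - -
Q - Q Q
- Q - -
All satisfied now.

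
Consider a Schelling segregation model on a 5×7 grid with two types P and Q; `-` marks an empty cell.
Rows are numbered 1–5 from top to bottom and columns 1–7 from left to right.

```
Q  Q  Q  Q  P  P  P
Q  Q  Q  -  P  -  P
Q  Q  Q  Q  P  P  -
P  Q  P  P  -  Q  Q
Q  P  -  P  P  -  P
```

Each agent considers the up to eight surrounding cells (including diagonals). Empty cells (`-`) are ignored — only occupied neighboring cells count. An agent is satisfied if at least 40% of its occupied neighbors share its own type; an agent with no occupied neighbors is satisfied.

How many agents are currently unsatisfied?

6

(1,1)Q 3/3 satisfied
(1,2)Q 5/5 satisfied
(1,3)Q 4/4 satisfied
(1,4)Q 2/4 satisfied
(1,5)P 2/3 satisfied
(1,6)P 4/4 satisfied
(1,7)P 2/2 satisfied
(2,1)Q 5/5 satisfied
(2,2)Q 8/8 satisfied
(2,3)Q 7/7 satisfied
(2,5)P 4/6 satisfied
(2,7)P 3/3 satisfied
(3,1)Q 4/5 satisfied
(3,2)Q 6/8 satisfied
(3,3)Q 5/7 satisfied
(3,4)Q 2/6 not
(3,5)P 3/5 satisfied
(3,6)P 3/5 satisfied
(4,1)P 1/5 not
(4,2)Q 4/7 satisfied
(4,3)P 3/7 satisfied
(4,4)P 4/6 satisfied
(4,6)Q 1/5 not
(4,7)Q 1/3 not
(5,1)Q 1/3 not
(5,2)P 2/4 satisfied
(5,4)P 3/3 satisfied
(5,5)P 2/3 satisfied
(5,7)P 0/2 not
Unsatisfied: (3,4), (4,1), (4,6), (4,7), (5,1), (5,7) — 6 in total.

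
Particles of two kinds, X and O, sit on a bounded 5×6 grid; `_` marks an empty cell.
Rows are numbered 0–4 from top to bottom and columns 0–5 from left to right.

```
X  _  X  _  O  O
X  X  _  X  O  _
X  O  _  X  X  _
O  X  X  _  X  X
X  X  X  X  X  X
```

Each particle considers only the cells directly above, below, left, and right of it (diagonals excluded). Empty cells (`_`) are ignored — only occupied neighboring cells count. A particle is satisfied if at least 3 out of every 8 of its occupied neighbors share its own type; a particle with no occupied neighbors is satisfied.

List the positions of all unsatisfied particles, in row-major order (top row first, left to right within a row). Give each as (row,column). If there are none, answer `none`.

(1,4), (2,0), (2,1), (3,0)

(0,0)X 1/1 ok
(0,2)X 0/0 ok
(0,4)O 2/2 ok
(0,5)O 1/1 ok
(1,0)X 3/3 ok
(1,1)X 1/2 ok
(1,3)X 1/2 ok
(1,4)O 1/3 unhappy
(2,0)X 1/3 unhappy
(2,1)O 0/3 unhappy
(2,3)X 2/2 ok
(2,4)X 2/3 ok
(3,0)O 0/3 unhappy
(3,1)X 2/4 ok
(3,2)X 2/2 ok
(3,4)X 3/3 ok
(3,5)X 2/2 ok
(4,0)X 1/2 ok
(4,1)X 3/3 ok
(4,2)X 3/3 ok
(4,3)X 2/2 ok
(4,4)X 3/3 ok
(4,5)X 2/2 ok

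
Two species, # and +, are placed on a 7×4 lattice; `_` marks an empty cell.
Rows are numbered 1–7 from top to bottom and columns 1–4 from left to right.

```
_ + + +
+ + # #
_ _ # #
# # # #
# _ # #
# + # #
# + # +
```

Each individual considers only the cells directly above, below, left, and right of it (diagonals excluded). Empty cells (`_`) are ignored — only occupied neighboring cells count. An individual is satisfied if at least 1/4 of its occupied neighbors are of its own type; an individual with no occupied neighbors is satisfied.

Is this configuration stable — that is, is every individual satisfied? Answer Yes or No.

(1,2)+ 2/2 ok
(1,3)+ 2/3 ok
(1,4)+ 1/2 ok
(2,1)+ 1/1 ok
(2,2)+ 2/3 ok
(2,3)# 2/4 ok
(2,4)# 2/3 ok
(3,3)# 3/3 ok
(3,4)# 3/3 ok
(4,1)# 2/2 ok
(4,2)# 2/2 ok
(4,3)# 4/4 ok
(4,4)# 3/3 ok
(5,1)# 2/2 ok
(5,3)# 3/3 ok
(5,4)# 3/3 ok
(6,1)# 2/3 ok
(6,2)+ 1/3 ok
(6,3)# 3/4 ok
(6,4)# 2/3 ok
(7,1)# 1/2 ok
(7,2)+ 1/3 ok
(7,3)# 1/3 ok
(7,4)+ 0/2 unhappy
For instance (7,4) has only 0/2 same-type neighbors, below 1/4.

No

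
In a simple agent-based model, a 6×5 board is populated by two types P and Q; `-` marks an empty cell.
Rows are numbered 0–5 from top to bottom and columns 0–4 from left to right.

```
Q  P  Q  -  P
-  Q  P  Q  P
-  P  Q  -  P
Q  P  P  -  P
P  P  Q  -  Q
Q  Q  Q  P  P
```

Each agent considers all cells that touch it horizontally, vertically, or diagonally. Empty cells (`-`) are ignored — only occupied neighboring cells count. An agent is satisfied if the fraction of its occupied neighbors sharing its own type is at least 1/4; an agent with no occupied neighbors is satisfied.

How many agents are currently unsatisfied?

(0,0)Q 1/2 ✓
(0,1)P 1/4 ✓
(0,2)Q 2/4 ✓
(0,4)P 1/2 ✓
(1,1)Q 3/6 ✓
(1,2)P 2/6 ✓
(1,3)Q 2/6 ✓
(1,4)P 2/3 ✓
(2,1)P 3/6 ✓
(2,2)Q 2/6 ✓
(2,4)P 2/3 ✓
(3,0)Q 0/4 ✗
(3,1)P 4/7 ✓
(3,2)P 3/5 ✓
(3,4)P 1/2 ✓
(4,0)P 2/5 ✓
(4,1)P 3/8 ✓
(4,2)Q 2/6 ✓
(4,4)Q 0/3 ✗
(5,0)Q 1/3 ✓
(5,1)Q 3/5 ✓
(5,2)Q 2/4 ✓
(5,3)P 1/4 ✓
(5,4)P 1/2 ✓
Unsatisfied: (3,0), (4,4) — 2 in total.

2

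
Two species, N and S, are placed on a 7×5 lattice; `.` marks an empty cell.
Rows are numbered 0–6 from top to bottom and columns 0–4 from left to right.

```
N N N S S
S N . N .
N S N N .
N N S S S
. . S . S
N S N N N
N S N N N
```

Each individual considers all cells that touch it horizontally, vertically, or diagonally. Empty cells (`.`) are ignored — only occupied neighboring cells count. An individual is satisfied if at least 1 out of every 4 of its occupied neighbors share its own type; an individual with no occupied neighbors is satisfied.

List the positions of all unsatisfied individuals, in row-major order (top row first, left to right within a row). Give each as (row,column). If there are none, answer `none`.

(0,0)N 2/3 satisfied
(0,1)N 3/4 satisfied
(0,2)N 3/4 satisfied
(0,3)S 1/3 satisfied
(0,4)S 1/2 satisfied
(1,0)S 1/5 not
(1,1)N 5/7 satisfied
(1,3)N 3/5 satisfied
(2,0)N 3/5 satisfied
(2,1)S 2/7 satisfied
(2,2)N 4/7 satisfied
(2,3)N 2/5 satisfied
(3,0)N 2/3 satisfied
(3,1)N 3/6 satisfied
(3,2)S 3/6 satisfied
(3,3)S 4/6 satisfied
(3,4)S 2/3 satisfied
(4,2)S 3/6 satisfied
(4,4)S 2/4 satisfied
(5,0)N 1/3 satisfied
(5,1)S 2/6 satisfied
(5,2)N 3/6 satisfied
(5,3)N 5/7 satisfied
(5,4)N 3/4 satisfied
(6,0)N 1/3 satisfied
(6,1)S 1/5 not
(6,2)N 3/5 satisfied
(6,3)N 5/5 satisfied
(6,4)N 3/3 satisfied

(1,0), (6,1)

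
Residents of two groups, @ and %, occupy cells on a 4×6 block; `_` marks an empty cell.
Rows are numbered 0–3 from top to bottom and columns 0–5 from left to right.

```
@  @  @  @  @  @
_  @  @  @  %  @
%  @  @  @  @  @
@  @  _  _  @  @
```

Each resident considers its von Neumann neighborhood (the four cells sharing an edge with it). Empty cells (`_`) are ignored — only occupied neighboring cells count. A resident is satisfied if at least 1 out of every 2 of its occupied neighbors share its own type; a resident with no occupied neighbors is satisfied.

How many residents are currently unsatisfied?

2

(0,0)@ 1/1 ✓
(0,1)@ 3/3 ✓
(0,2)@ 3/3 ✓
(0,3)@ 3/3 ✓
(0,4)@ 2/3 ✓
(0,5)@ 2/2 ✓
(1,1)@ 3/3 ✓
(1,2)@ 4/4 ✓
(1,3)@ 3/4 ✓
(1,4)% 0/4 ✗
(1,5)@ 2/3 ✓
(2,0)% 0/2 ✗
(2,1)@ 3/4 ✓
(2,2)@ 3/3 ✓
(2,3)@ 3/3 ✓
(2,4)@ 3/4 ✓
(2,5)@ 3/3 ✓
(3,0)@ 1/2 ✓
(3,1)@ 2/2 ✓
(3,4)@ 2/2 ✓
(3,5)@ 2/2 ✓
Unsatisfied: (1,4), (2,0) — 2 in total.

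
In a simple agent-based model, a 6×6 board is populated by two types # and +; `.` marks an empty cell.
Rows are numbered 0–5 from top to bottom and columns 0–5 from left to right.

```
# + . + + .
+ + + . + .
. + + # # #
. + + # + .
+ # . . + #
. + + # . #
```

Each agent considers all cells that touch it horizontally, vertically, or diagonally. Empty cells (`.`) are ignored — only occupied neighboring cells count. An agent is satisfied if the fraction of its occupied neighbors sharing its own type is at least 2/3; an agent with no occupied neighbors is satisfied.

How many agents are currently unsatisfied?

14

(0,0)# 0/3 not
(0,1)+ 3/4 satisfied
(0,3)+ 3/3 satisfied
(0,4)+ 2/2 satisfied
(1,0)+ 3/4 satisfied
(1,1)+ 5/6 satisfied
(1,2)+ 5/6 satisfied
(1,4)+ 2/5 not
(2,1)+ 6/6 satisfied
(2,2)+ 5/7 satisfied
(2,3)# 2/7 not
(2,4)# 3/5 not
(2,5)# 1/3 not
(3,1)+ 4/5 satisfied
(3,2)+ 3/6 not
(3,3)# 2/6 not
(3,4)+ 1/6 not
(4,0)+ 2/3 satisfied
(4,1)# 0/5 not
(4,4)+ 1/5 not
(4,5)# 1/3 not
(5,1)+ 2/3 satisfied
(5,2)+ 1/3 not
(5,3)# 0/2 not
(5,5)# 1/2 not
Unsatisfied: (0,0), (1,4), (2,3), (2,4), (2,5), (3,2), (3,3), (3,4), (4,1), (4,4), (4,5), (5,2), (5,3), (5,5) — 14 in total.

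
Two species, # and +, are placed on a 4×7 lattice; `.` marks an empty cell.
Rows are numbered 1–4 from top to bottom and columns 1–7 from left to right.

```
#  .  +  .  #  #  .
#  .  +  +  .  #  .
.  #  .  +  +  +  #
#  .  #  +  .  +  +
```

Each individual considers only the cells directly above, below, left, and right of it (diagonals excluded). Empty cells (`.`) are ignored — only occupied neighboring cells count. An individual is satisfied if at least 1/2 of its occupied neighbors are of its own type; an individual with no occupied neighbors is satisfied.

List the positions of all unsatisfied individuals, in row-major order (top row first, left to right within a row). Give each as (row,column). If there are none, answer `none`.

(3,7), (4,3)

(1,1)# 1/1 satisfied
(1,3)+ 1/1 satisfied
(1,5)# 1/1 satisfied
(1,6)# 2/2 satisfied
(2,1)# 1/1 satisfied
(2,3)+ 2/2 satisfied
(2,4)+ 2/2 satisfied
(2,6)# 1/2 satisfied
(3,2)# 0/0 satisfied
(3,4)+ 3/3 satisfied
(3,5)+ 2/2 satisfied
(3,6)+ 2/4 satisfied
(3,7)# 0/2 not
(4,1)# 0/0 satisfied
(4,3)# 0/1 not
(4,4)+ 1/2 satisfied
(4,6)+ 2/2 satisfied
(4,7)+ 1/2 satisfied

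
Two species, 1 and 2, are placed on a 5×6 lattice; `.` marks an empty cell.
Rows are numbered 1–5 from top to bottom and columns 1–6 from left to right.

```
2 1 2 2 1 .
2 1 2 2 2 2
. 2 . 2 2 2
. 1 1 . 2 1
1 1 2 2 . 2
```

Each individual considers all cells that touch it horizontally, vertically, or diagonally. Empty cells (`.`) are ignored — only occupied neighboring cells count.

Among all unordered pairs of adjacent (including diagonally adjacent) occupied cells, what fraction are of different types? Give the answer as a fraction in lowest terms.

12/29

Scan each occupied cell's neighbors to the right and below (and the two forward diagonals) so each pair is counted once.
Row 1: 2(1,1)–1(1,2)≠ 2(1,1)–2(2,1)= 2(1,1)–1(2,2)≠ 1(1,2)–2(1,3)≠ 1(1,2)–1(2,2)= 1(1,2)–2(2,3)≠ 1(1,2)–2(2,1)≠ 2(1,3)–2(1,4)= 2(1,3)–2(2,3)= 2(1,3)–2(2,4)= 2(1,3)–1(2,2)≠ 2(1,4)–1(1,5)≠ 2(1,4)–2(2,4)= 2(1,4)–2(2,5)= 2(1,4)–2(2,3)= 1(1,5)–2(2,5)≠ 1(1,5)–2(2,6)≠ 1(1,5)–2(2,4)≠  → 10/18 unlike.
Row 2: 2(2,1)–1(2,2)≠ 2(2,1)–2(3,2)= 1(2,2)–2(2,3)≠ 1(2,2)–2(3,2)≠ 2(2,3)–2(2,4)= 2(2,3)–2(3,4)= 2(2,3)–2(3,2)= 2(2,4)–2(2,5)= 2(2,4)–2(3,4)= 2(2,4)–2(3,5)= 2(2,5)–2(2,6)= 2(2,5)–2(3,5)= 2(2,5)–2(3,6)= 2(2,5)–2(3,4)= 2(2,6)–2(3,6)= 2(2,6)–2(3,5)=  → 3/16 unlike.
Row 3: 2(3,2)–1(4,2)≠ 2(3,2)–1(4,3)≠ 2(3,4)–2(3,5)= 2(3,4)–2(4,5)= 2(3,4)–1(4,3)≠ 2(3,5)–2(3,6)= 2(3,5)–2(4,5)= 2(3,5)–1(4,6)≠ 2(3,6)–1(4,6)≠ 2(3,6)–2(4,5)=  → 5/10 unlike.
Row 4: 1(4,2)–1(4,3)= 1(4,2)–1(5,2)= 1(4,2)–2(5,3)≠ 1(4,2)–1(5,1)= 1(4,3)–2(5,3)≠ 1(4,3)–2(5,4)≠ 1(4,3)–1(5,2)= 2(4,5)–1(4,6)≠ 2(4,5)–2(5,6)= 2(4,5)–2(5,4)= 1(4,6)–2(5,6)≠  → 5/11 unlike.
Row 5: 1(5,1)–1(5,2)= 1(5,2)–2(5,3)≠ 2(5,3)–2(5,4)=  → 1/3 unlike.
Total adjacent occupied pairs: 58; unlike-type pairs: 24.
24/58 reduces to 12/29.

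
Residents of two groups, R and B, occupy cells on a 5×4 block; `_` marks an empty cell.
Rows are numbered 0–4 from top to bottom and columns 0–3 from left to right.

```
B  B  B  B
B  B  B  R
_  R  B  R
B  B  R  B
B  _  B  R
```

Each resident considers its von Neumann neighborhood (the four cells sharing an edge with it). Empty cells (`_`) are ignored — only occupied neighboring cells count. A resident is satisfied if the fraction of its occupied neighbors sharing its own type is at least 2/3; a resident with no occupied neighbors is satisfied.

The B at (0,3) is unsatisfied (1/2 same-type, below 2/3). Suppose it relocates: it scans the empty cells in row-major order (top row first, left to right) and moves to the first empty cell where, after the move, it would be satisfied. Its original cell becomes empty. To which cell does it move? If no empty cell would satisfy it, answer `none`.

(2,0)

Vacating (0,3). Empty cells in order:
  (2,0): 2/3 same-type → satisfied — stop here.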